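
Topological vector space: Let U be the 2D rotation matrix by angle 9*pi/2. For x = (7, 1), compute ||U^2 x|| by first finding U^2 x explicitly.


U is a rotation by theta = 9*pi/2
U^2 = rotation by 2*theta = 18*pi/2 = 2*pi/2 (mod 2*pi)
cos(2*pi/2) = -1.0000, sin(2*pi/2) = 0.0000
U^2 x = (-1.0000 * 7 - 0.0000 * 1, 0.0000 * 7 + -1.0000 * 1)
= (-7.0000, -1.0000)
||U^2 x|| = sqrt((-7.0000)^2 + (-1.0000)^2) = sqrt(50.0000) = 7.0711

7.0711


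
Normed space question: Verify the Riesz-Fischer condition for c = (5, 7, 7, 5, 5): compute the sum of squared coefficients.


sum |c_n|^2 = 5^2 + 7^2 + 7^2 + 5^2 + 5^2
= 25 + 49 + 49 + 25 + 25
= 173

173


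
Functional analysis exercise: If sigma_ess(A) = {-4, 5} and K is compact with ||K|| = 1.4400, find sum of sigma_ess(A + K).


By Weyl's theorem, the essential spectrum is invariant under compact perturbations.
sigma_ess(A + K) = sigma_ess(A) = {-4, 5}
Sum = -4 + 5 = 1

1


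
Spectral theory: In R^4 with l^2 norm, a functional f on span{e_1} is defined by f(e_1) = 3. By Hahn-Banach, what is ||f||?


The norm of f is given by ||f|| = sup_{||x||=1} |f(x)|.
On span{e_1}, ||e_1|| = 1, so ||f|| = |f(e_1)| / ||e_1||
= |3| / 1 = 3.0000

3.0000


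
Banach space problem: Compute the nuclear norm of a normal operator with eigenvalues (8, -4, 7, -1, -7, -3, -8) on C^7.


For a normal operator, singular values equal |eigenvalues|.
Trace norm = sum |lambda_i| = 8 + 4 + 7 + 1 + 7 + 3 + 8
= 38

38


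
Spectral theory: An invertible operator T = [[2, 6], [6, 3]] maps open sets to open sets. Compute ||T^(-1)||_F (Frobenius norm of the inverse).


det(T) = 2*3 - 6*6 = -30
T^(-1) = (1/-30) * [[3, -6], [-6, 2]] = [[-0.1000, 0.2000], [0.2000, -0.0667]]
||T^(-1)||_F^2 = (-0.1000)^2 + 0.2000^2 + 0.2000^2 + (-0.0667)^2 = 0.0944
||T^(-1)||_F = sqrt(0.0944) = 0.3073

0.3073


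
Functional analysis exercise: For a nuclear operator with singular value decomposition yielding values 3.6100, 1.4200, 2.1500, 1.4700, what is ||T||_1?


The nuclear norm is the sum of all singular values.
||T||_1 = 3.6100 + 1.4200 + 2.1500 + 1.4700
= 8.6500

8.6500


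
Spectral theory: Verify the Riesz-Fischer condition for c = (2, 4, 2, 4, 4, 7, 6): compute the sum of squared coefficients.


sum |c_n|^2 = 2^2 + 4^2 + 2^2 + 4^2 + 4^2 + 7^2 + 6^2
= 4 + 16 + 4 + 16 + 16 + 49 + 36
= 141

141


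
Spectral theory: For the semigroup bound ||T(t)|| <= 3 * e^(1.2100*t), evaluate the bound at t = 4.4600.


||T(4.4600)|| <= 3 * exp(1.2100 * 4.4600)
= 3 * exp(5.3966)
= 3 * 220.6549
= 661.9647

661.9647


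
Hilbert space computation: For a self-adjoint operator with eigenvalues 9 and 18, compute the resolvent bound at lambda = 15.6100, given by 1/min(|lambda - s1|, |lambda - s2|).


dist(15.6100, {9, 18}) = min(|15.6100 - 9|, |15.6100 - 18|)
= min(6.6100, 2.3900) = 2.3900
Resolvent bound = 1/2.3900 = 0.4184

0.4184


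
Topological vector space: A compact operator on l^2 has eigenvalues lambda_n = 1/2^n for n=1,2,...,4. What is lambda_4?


The eigenvalue formula gives lambda_4 = 1/2^4
= 1/16
= 0.0625

0.0625


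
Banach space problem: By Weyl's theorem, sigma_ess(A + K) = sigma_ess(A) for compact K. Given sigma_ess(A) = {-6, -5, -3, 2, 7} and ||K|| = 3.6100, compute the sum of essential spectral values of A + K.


By Weyl's theorem, the essential spectrum is invariant under compact perturbations.
sigma_ess(A + K) = sigma_ess(A) = {-6, -5, -3, 2, 7}
Sum = -6 + -5 + -3 + 2 + 7 = -5

-5


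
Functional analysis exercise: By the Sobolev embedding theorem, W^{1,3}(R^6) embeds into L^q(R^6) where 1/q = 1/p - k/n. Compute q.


Using the Sobolev embedding formula: 1/q = 1/p - k/n
1/q = 1/3 - 1/6 = 1/6
q = 1/(1/6) = 6

6.0000


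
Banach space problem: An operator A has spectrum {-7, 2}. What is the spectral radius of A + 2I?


Spectrum of A + 2I = {-5, 4}
Spectral radius = max |lambda| over the shifted spectrum
= max(5, 4) = 5

5


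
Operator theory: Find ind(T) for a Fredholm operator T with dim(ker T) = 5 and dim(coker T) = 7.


The Fredholm index is defined as ind(T) = dim(ker T) - dim(coker T)
= 5 - 7
= -2

-2


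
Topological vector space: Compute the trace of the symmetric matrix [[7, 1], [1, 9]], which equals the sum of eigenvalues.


For a self-adjoint (symmetric) matrix, the eigenvalues are real.
The sum of eigenvalues equals the trace of the matrix.
trace = 7 + 9 = 16

16


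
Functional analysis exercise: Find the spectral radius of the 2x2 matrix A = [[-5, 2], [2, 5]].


For a 2x2 matrix, eigenvalues satisfy lambda^2 - (trace)*lambda + det = 0
trace = -5 + 5 = 0
det = -5*5 - 2*2 = -29
discriminant = 0^2 - 4*(-29) = 116
spectral radius = max |eigenvalue| = 5.3852

5.3852


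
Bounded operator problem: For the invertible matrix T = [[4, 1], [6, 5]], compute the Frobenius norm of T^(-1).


det(T) = 4*5 - 1*6 = 14
T^(-1) = (1/14) * [[5, -1], [-6, 4]] = [[0.3571, -0.0714], [-0.4286, 0.2857]]
||T^(-1)||_F^2 = 0.3571^2 + (-0.0714)^2 + (-0.4286)^2 + 0.2857^2 = 0.3980
||T^(-1)||_F = sqrt(0.3980) = 0.6308

0.6308


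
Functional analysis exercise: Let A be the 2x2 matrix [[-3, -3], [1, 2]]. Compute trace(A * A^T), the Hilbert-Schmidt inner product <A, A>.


trace(A * A^T) = sum of squares of all entries
= (-3)^2 + (-3)^2 + 1^2 + 2^2
= 9 + 9 + 1 + 4
= 23

23


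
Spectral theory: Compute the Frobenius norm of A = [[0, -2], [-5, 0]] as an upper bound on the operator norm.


||A||_F^2 = sum a_ij^2
= 0^2 + (-2)^2 + (-5)^2 + 0^2
= 0 + 4 + 25 + 0 = 29
||A||_F = sqrt(29) = 5.3852

5.3852


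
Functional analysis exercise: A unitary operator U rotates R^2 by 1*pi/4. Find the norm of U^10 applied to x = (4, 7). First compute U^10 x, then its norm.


U is a rotation by theta = 1*pi/4
U^10 = rotation by 10*theta = 10*pi/4 = 2*pi/4 (mod 2*pi)
cos(2*pi/4) = 0.0000, sin(2*pi/4) = 1.0000
U^10 x = (0.0000 * 4 - 1.0000 * 7, 1.0000 * 4 + 0.0000 * 7)
= (-7.0000, 4.0000)
||U^10 x|| = sqrt((-7.0000)^2 + 4.0000^2) = sqrt(65.0000) = 8.0623

8.0623


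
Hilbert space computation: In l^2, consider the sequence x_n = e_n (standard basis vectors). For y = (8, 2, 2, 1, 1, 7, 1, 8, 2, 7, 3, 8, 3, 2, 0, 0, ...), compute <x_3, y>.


x_3 = e_3 is the standard basis vector with 1 in position 3.
<x_3, y> = y_3 = 2
As n -> infinity, <x_n, y> -> 0, confirming weak convergence of (x_n) to 0.

2


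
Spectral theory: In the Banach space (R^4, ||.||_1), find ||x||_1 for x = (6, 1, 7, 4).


The l^1 norm equals the sum of absolute values of all components.
||x||_1 = 6 + 1 + 7 + 4
= 18

18.0000


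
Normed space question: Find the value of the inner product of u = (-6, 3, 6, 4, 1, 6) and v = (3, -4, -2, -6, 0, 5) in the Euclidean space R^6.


Computing the standard inner product <u, v> = sum u_i * v_i
= -6*3 + 3*-4 + 6*-2 + 4*-6 + 1*0 + 6*5
= -18 + -12 + -12 + -24 + 0 + 30
= -36

-36


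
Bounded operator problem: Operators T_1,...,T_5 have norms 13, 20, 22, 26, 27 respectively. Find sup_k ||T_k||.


By the Uniform Boundedness Principle, the supremum of norms is finite.
sup_k ||T_k|| = max(13, 20, 22, 26, 27) = 27

27


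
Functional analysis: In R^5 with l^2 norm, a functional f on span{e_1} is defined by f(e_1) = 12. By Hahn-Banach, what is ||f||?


The norm of f is given by ||f|| = sup_{||x||=1} |f(x)|.
On span{e_1}, ||e_1|| = 1, so ||f|| = |f(e_1)| / ||e_1||
= |12| / 1 = 12.0000

12.0000


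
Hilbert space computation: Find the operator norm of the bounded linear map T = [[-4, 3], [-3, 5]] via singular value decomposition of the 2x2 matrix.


A^T A = [[25, -27], [-27, 34]]
trace(A^T A) = 59, det(A^T A) = 121
discriminant = 59^2 - 4*121 = 2997
Largest eigenvalue of A^T A = (trace + sqrt(disc))/2 = 56.8724
||T|| = sqrt(56.8724) = 7.5414

7.5414


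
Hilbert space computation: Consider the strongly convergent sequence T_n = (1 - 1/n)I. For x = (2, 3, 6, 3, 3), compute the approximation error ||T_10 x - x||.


T_10 x - x = (1 - 1/10)x - x = -x/10
||x|| = sqrt(67) = 8.1854
||T_10 x - x|| = ||x||/10 = 8.1854/10 = 0.8185

0.8185


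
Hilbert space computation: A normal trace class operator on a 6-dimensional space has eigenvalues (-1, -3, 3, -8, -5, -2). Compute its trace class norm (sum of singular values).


For a normal operator, singular values equal |eigenvalues|.
Trace norm = sum |lambda_i| = 1 + 3 + 3 + 8 + 5 + 2
= 22

22


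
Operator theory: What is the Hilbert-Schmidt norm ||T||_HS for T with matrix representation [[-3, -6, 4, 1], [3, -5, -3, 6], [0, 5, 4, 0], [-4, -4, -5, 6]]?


The Hilbert-Schmidt norm is sqrt(sum of squares of all entries).
Sum of squares = (-3)^2 + (-6)^2 + 4^2 + 1^2 + 3^2 + (-5)^2 + (-3)^2 + 6^2 + 0^2 + 5^2 + 4^2 + 0^2 + (-4)^2 + (-4)^2 + (-5)^2 + 6^2
= 9 + 36 + 16 + 1 + 9 + 25 + 9 + 36 + 0 + 25 + 16 + 0 + 16 + 16 + 25 + 36 = 275
||T||_HS = sqrt(275) = 16.5831

16.5831


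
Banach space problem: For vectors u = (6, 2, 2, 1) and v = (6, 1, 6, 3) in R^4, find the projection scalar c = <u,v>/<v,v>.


Computing <u,v> = 6*6 + 2*1 + 2*6 + 1*3 = 53
Computing <v,v> = 6^2 + 1^2 + 6^2 + 3^2 = 82
Projection coefficient = 53/82 = 0.6463

0.6463


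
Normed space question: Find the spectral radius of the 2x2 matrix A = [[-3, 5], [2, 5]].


For a 2x2 matrix, eigenvalues satisfy lambda^2 - (trace)*lambda + det = 0
trace = -3 + 5 = 2
det = -3*5 - 5*2 = -25
discriminant = 2^2 - 4*(-25) = 104
spectral radius = max |eigenvalue| = 6.0990

6.0990


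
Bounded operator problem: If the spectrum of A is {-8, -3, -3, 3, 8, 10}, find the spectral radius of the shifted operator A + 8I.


Spectrum of A + 8I = {0, 5, 5, 11, 16, 18}
Spectral radius = max |lambda| over the shifted spectrum
= max(0, 5, 5, 11, 16, 18) = 18

18


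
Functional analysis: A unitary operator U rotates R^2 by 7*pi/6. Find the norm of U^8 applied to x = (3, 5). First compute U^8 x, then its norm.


U is a rotation by theta = 7*pi/6
U^8 = rotation by 8*theta = 56*pi/6 = 8*pi/6 (mod 2*pi)
cos(8*pi/6) = -0.5000, sin(8*pi/6) = -0.8660
U^8 x = (-0.5000 * 3 - -0.8660 * 5, -0.8660 * 3 + -0.5000 * 5)
= (2.8301, -5.0981)
||U^8 x|| = sqrt(2.8301^2 + (-5.0981)^2) = sqrt(34.0000) = 5.8310

5.8310


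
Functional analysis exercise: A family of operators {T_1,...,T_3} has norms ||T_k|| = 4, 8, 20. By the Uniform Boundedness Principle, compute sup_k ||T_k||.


By the Uniform Boundedness Principle, the supremum of norms is finite.
sup_k ||T_k|| = max(4, 8, 20) = 20

20


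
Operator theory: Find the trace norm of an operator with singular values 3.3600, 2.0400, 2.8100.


The nuclear norm is the sum of all singular values.
||T||_1 = 3.3600 + 2.0400 + 2.8100
= 8.2100

8.2100


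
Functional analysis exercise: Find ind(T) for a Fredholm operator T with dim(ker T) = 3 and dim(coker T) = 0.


The Fredholm index is defined as ind(T) = dim(ker T) - dim(coker T)
= 3 - 0
= 3

3


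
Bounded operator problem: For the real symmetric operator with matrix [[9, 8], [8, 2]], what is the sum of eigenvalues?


For a self-adjoint (symmetric) matrix, the eigenvalues are real.
The sum of eigenvalues equals the trace of the matrix.
trace = 9 + 2 = 11

11


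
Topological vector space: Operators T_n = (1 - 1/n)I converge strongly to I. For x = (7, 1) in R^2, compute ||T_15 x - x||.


T_15 x - x = (1 - 1/15)x - x = -x/15
||x|| = sqrt(50) = 7.0711
||T_15 x - x|| = ||x||/15 = 7.0711/15 = 0.4714

0.4714


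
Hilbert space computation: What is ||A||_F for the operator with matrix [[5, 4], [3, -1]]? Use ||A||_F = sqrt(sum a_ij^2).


||A||_F^2 = sum a_ij^2
= 5^2 + 4^2 + 3^2 + (-1)^2
= 25 + 16 + 9 + 1 = 51
||A||_F = sqrt(51) = 7.1414

7.1414


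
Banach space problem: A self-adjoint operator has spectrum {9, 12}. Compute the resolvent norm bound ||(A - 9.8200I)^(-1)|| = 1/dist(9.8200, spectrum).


dist(9.8200, {9, 12}) = min(|9.8200 - 9|, |9.8200 - 12|)
= min(0.8200, 2.1800) = 0.8200
Resolvent bound = 1/0.8200 = 1.2195

1.2195


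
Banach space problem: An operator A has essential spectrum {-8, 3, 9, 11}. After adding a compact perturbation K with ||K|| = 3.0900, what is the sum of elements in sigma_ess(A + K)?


By Weyl's theorem, the essential spectrum is invariant under compact perturbations.
sigma_ess(A + K) = sigma_ess(A) = {-8, 3, 9, 11}
Sum = -8 + 3 + 9 + 11 = 15

15


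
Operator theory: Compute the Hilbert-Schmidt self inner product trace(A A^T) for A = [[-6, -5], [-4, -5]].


trace(A * A^T) = sum of squares of all entries
= (-6)^2 + (-5)^2 + (-4)^2 + (-5)^2
= 36 + 25 + 16 + 25
= 102

102


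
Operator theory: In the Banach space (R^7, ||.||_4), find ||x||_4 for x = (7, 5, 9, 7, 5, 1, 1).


The l^4 norm = (sum |x_i|^4)^(1/4)
Sum of 4th powers = 2401 + 625 + 6561 + 2401 + 625 + 1 + 1 = 12615
||x||_4 = (12615)^(1/4) = 10.5979

10.5979


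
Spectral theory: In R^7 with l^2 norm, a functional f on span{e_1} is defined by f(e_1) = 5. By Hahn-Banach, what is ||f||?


The norm of f is given by ||f|| = sup_{||x||=1} |f(x)|.
On span{e_1}, ||e_1|| = 1, so ||f|| = |f(e_1)| / ||e_1||
= |5| / 1 = 5.0000

5.0000


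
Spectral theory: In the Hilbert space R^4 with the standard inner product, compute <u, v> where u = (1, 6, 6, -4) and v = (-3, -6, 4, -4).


Computing the standard inner product <u, v> = sum u_i * v_i
= 1*-3 + 6*-6 + 6*4 + -4*-4
= -3 + -36 + 24 + 16
= 1

1


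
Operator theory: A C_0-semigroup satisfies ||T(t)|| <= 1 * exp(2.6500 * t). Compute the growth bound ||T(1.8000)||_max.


||T(1.8000)|| <= 1 * exp(2.6500 * 1.8000)
= 1 * exp(4.7700)
= 1 * 117.9192
= 117.9192

117.9192


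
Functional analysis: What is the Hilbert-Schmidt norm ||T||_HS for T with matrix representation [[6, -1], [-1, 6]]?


The Hilbert-Schmidt norm is sqrt(sum of squares of all entries).
Sum of squares = 6^2 + (-1)^2 + (-1)^2 + 6^2
= 36 + 1 + 1 + 36 = 74
||T||_HS = sqrt(74) = 8.6023

8.6023


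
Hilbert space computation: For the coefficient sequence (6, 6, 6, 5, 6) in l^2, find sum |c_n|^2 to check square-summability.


sum |c_n|^2 = 6^2 + 6^2 + 6^2 + 5^2 + 6^2
= 36 + 36 + 36 + 25 + 36
= 169

169


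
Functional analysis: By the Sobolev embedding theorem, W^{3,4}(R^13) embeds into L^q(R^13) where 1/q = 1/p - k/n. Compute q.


Using the Sobolev embedding formula: 1/q = 1/p - k/n
1/q = 1/4 - 3/13 = 1/52
q = 1/(1/52) = 52

52.0000


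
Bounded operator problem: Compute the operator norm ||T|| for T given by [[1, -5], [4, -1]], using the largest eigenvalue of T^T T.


A^T A = [[17, -9], [-9, 26]]
trace(A^T A) = 43, det(A^T A) = 361
discriminant = 43^2 - 4*361 = 405
Largest eigenvalue of A^T A = (trace + sqrt(disc))/2 = 31.5623
||T|| = sqrt(31.5623) = 5.6180

5.6180


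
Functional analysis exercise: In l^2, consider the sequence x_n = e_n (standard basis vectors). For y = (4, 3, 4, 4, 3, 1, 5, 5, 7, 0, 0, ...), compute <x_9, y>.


x_9 = e_9 is the standard basis vector with 1 in position 9.
<x_9, y> = y_9 = 7
As n -> infinity, <x_n, y> -> 0, confirming weak convergence of (x_n) to 0.

7


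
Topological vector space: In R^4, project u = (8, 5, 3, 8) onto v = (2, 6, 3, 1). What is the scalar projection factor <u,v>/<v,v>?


Computing <u,v> = 8*2 + 5*6 + 3*3 + 8*1 = 63
Computing <v,v> = 2^2 + 6^2 + 3^2 + 1^2 = 50
Projection coefficient = 63/50 = 1.2600

1.2600


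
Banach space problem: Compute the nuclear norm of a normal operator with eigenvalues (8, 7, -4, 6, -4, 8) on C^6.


For a normal operator, singular values equal |eigenvalues|.
Trace norm = sum |lambda_i| = 8 + 7 + 4 + 6 + 4 + 8
= 37

37


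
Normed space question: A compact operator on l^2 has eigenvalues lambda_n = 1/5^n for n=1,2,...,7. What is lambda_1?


The eigenvalue formula gives lambda_1 = 1/5^1
= 1/5
= 0.2000

0.2000


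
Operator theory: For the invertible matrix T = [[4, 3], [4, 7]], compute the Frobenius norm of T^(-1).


det(T) = 4*7 - 3*4 = 16
T^(-1) = (1/16) * [[7, -3], [-4, 4]] = [[0.4375, -0.1875], [-0.2500, 0.2500]]
||T^(-1)||_F^2 = 0.4375^2 + (-0.1875)^2 + (-0.2500)^2 + 0.2500^2 = 0.3516
||T^(-1)||_F = sqrt(0.3516) = 0.5929

0.5929


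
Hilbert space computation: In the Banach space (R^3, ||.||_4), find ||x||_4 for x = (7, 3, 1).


The l^4 norm = (sum |x_i|^4)^(1/4)
Sum of 4th powers = 2401 + 81 + 1 = 2483
||x||_4 = (2483)^(1/4) = 7.0590

7.0590


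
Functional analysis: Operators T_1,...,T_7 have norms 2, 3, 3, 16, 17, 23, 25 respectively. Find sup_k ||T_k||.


By the Uniform Boundedness Principle, the supremum of norms is finite.
sup_k ||T_k|| = max(2, 3, 3, 16, 17, 23, 25) = 25

25


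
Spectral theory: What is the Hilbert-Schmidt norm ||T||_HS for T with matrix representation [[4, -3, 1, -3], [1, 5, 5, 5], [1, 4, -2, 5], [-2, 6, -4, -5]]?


The Hilbert-Schmidt norm is sqrt(sum of squares of all entries).
Sum of squares = 4^2 + (-3)^2 + 1^2 + (-3)^2 + 1^2 + 5^2 + 5^2 + 5^2 + 1^2 + 4^2 + (-2)^2 + 5^2 + (-2)^2 + 6^2 + (-4)^2 + (-5)^2
= 16 + 9 + 1 + 9 + 1 + 25 + 25 + 25 + 1 + 16 + 4 + 25 + 4 + 36 + 16 + 25 = 238
||T||_HS = sqrt(238) = 15.4272

15.4272


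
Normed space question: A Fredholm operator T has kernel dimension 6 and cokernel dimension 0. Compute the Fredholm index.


The Fredholm index is defined as ind(T) = dim(ker T) - dim(coker T)
= 6 - 0
= 6

6


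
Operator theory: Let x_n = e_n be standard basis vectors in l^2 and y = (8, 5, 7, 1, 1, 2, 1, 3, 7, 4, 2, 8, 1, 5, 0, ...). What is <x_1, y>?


x_1 = e_1 is the standard basis vector with 1 in position 1.
<x_1, y> = y_1 = 8
As n -> infinity, <x_n, y> -> 0, confirming weak convergence of (x_n) to 0.

8


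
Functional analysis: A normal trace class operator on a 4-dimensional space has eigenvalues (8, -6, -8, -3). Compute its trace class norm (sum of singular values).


For a normal operator, singular values equal |eigenvalues|.
Trace norm = sum |lambda_i| = 8 + 6 + 8 + 3
= 25

25


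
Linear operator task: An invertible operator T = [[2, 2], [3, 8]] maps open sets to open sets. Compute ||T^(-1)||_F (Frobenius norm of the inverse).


det(T) = 2*8 - 2*3 = 10
T^(-1) = (1/10) * [[8, -2], [-3, 2]] = [[0.8000, -0.2000], [-0.3000, 0.2000]]
||T^(-1)||_F^2 = 0.8000^2 + (-0.2000)^2 + (-0.3000)^2 + 0.2000^2 = 0.8100
||T^(-1)||_F = sqrt(0.8100) = 0.9000

0.9000


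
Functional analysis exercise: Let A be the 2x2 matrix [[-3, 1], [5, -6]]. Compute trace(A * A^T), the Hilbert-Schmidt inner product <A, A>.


trace(A * A^T) = sum of squares of all entries
= (-3)^2 + 1^2 + 5^2 + (-6)^2
= 9 + 1 + 25 + 36
= 71

71


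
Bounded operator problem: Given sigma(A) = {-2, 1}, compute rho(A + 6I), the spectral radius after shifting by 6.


Spectrum of A + 6I = {4, 7}
Spectral radius = max |lambda| over the shifted spectrum
= max(4, 7) = 7

7


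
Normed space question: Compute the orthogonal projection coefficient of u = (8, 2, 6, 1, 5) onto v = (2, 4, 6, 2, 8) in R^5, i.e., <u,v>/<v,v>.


Computing <u,v> = 8*2 + 2*4 + 6*6 + 1*2 + 5*8 = 102
Computing <v,v> = 2^2 + 4^2 + 6^2 + 2^2 + 8^2 = 124
Projection coefficient = 102/124 = 0.8226

0.8226


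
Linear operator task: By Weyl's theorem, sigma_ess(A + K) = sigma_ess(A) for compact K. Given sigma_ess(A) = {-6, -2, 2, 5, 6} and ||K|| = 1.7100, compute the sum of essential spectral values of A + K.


By Weyl's theorem, the essential spectrum is invariant under compact perturbations.
sigma_ess(A + K) = sigma_ess(A) = {-6, -2, 2, 5, 6}
Sum = -6 + -2 + 2 + 5 + 6 = 5

5


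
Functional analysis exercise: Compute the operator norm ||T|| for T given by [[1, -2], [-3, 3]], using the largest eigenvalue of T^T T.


A^T A = [[10, -11], [-11, 13]]
trace(A^T A) = 23, det(A^T A) = 9
discriminant = 23^2 - 4*9 = 493
Largest eigenvalue of A^T A = (trace + sqrt(disc))/2 = 22.6018
||T|| = sqrt(22.6018) = 4.7541

4.7541


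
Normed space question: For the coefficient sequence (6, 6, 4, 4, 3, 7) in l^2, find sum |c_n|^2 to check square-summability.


sum |c_n|^2 = 6^2 + 6^2 + 4^2 + 4^2 + 3^2 + 7^2
= 36 + 36 + 16 + 16 + 9 + 49
= 162

162


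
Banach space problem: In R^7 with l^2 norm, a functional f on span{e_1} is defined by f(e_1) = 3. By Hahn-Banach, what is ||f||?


The norm of f is given by ||f|| = sup_{||x||=1} |f(x)|.
On span{e_1}, ||e_1|| = 1, so ||f|| = |f(e_1)| / ||e_1||
= |3| / 1 = 3.0000

3.0000


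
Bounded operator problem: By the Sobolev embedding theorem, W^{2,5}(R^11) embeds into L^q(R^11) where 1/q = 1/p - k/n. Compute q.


Using the Sobolev embedding formula: 1/q = 1/p - k/n
1/q = 1/5 - 2/11 = 1/55
q = 1/(1/55) = 55

55.0000


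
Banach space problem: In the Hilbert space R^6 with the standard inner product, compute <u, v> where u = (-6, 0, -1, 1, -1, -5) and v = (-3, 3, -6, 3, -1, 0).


Computing the standard inner product <u, v> = sum u_i * v_i
= -6*-3 + 0*3 + -1*-6 + 1*3 + -1*-1 + -5*0
= 18 + 0 + 6 + 3 + 1 + 0
= 28

28


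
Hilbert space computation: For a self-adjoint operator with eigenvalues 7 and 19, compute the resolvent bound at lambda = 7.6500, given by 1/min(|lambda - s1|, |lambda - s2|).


dist(7.6500, {7, 19}) = min(|7.6500 - 7|, |7.6500 - 19|)
= min(0.6500, 11.3500) = 0.6500
Resolvent bound = 1/0.6500 = 1.5385

1.5385


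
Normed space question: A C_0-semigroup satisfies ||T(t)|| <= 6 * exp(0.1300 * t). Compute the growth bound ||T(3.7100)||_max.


||T(3.7100)|| <= 6 * exp(0.1300 * 3.7100)
= 6 * exp(0.4823)
= 6 * 1.6198
= 9.7188

9.7188


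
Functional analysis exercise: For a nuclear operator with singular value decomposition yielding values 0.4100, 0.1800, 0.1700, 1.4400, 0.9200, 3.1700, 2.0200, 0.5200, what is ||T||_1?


The nuclear norm is the sum of all singular values.
||T||_1 = 0.4100 + 0.1800 + 0.1700 + 1.4400 + 0.9200 + 3.1700 + 2.0200 + 0.5200
= 8.8300

8.8300


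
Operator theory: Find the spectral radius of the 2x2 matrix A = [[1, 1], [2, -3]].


For a 2x2 matrix, eigenvalues satisfy lambda^2 - (trace)*lambda + det = 0
trace = 1 + -3 = -2
det = 1*-3 - 1*2 = -5
discriminant = (-2)^2 - 4*(-5) = 24
spectral radius = max |eigenvalue| = 3.4495

3.4495


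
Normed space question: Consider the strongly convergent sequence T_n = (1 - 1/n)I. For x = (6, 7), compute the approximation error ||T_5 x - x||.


T_5 x - x = (1 - 1/5)x - x = -x/5
||x|| = sqrt(85) = 9.2195
||T_5 x - x|| = ||x||/5 = 9.2195/5 = 1.8439

1.8439


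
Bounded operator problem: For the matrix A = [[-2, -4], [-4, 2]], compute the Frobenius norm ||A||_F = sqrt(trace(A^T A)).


||A||_F^2 = sum a_ij^2
= (-2)^2 + (-4)^2 + (-4)^2 + 2^2
= 4 + 16 + 16 + 4 = 40
||A||_F = sqrt(40) = 6.3246

6.3246


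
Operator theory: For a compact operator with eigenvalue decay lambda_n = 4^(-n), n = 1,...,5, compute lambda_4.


The eigenvalue formula gives lambda_4 = 1/4^4
= 1/256
= 0.0039

0.0039


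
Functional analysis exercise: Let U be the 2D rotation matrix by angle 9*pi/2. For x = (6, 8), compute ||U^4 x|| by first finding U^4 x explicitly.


U is a rotation by theta = 9*pi/2
U^4 = rotation by 4*theta = 36*pi/2 = 0*pi/2 (mod 2*pi)
cos(0*pi/2) = 1.0000, sin(0*pi/2) = 0.0000
U^4 x = (1.0000 * 6 - 0.0000 * 8, 0.0000 * 6 + 1.0000 * 8)
= (6.0000, 8.0000)
||U^4 x|| = sqrt(6.0000^2 + 8.0000^2) = sqrt(100.0000) = 10.0000

10.0000


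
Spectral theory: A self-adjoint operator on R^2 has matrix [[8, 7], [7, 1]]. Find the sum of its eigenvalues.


For a self-adjoint (symmetric) matrix, the eigenvalues are real.
The sum of eigenvalues equals the trace of the matrix.
trace = 8 + 1 = 9

9


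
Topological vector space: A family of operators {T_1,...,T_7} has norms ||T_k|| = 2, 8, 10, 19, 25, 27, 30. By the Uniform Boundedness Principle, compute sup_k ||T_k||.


By the Uniform Boundedness Principle, the supremum of norms is finite.
sup_k ||T_k|| = max(2, 8, 10, 19, 25, 27, 30) = 30

30


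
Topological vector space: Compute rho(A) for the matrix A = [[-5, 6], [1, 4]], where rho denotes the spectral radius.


For a 2x2 matrix, eigenvalues satisfy lambda^2 - (trace)*lambda + det = 0
trace = -5 + 4 = -1
det = -5*4 - 6*1 = -26
discriminant = (-1)^2 - 4*(-26) = 105
spectral radius = max |eigenvalue| = 5.6235

5.6235


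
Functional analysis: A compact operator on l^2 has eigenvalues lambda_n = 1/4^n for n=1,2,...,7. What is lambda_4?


The eigenvalue formula gives lambda_4 = 1/4^4
= 1/256
= 0.0039

0.0039


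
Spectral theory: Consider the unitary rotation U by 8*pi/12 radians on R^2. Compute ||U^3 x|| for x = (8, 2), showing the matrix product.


U is a rotation by theta = 8*pi/12
U^3 = rotation by 3*theta = 24*pi/12 = 0*pi/12 (mod 2*pi)
cos(0*pi/12) = 1.0000, sin(0*pi/12) = 0.0000
U^3 x = (1.0000 * 8 - 0.0000 * 2, 0.0000 * 8 + 1.0000 * 2)
= (8.0000, 2.0000)
||U^3 x|| = sqrt(8.0000^2 + 2.0000^2) = sqrt(68.0000) = 8.2462

8.2462


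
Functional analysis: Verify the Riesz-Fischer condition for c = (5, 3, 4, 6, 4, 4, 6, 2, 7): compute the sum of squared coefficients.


sum |c_n|^2 = 5^2 + 3^2 + 4^2 + 6^2 + 4^2 + 4^2 + 6^2 + 2^2 + 7^2
= 25 + 9 + 16 + 36 + 16 + 16 + 36 + 4 + 49
= 207

207


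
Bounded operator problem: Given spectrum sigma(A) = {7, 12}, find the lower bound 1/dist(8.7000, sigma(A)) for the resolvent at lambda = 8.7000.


dist(8.7000, {7, 12}) = min(|8.7000 - 7|, |8.7000 - 12|)
= min(1.7000, 3.3000) = 1.7000
Resolvent bound = 1/1.7000 = 0.5882

0.5882


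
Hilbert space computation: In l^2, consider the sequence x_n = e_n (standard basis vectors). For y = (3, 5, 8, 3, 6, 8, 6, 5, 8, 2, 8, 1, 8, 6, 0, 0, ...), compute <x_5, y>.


x_5 = e_5 is the standard basis vector with 1 in position 5.
<x_5, y> = y_5 = 6
As n -> infinity, <x_n, y> -> 0, confirming weak convergence of (x_n) to 0.

6


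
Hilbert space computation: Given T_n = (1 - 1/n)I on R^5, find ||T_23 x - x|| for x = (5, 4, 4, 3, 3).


T_23 x - x = (1 - 1/23)x - x = -x/23
||x|| = sqrt(75) = 8.6603
||T_23 x - x|| = ||x||/23 = 8.6603/23 = 0.3765

0.3765


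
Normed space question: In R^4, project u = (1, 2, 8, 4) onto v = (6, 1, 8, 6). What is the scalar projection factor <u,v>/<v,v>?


Computing <u,v> = 1*6 + 2*1 + 8*8 + 4*6 = 96
Computing <v,v> = 6^2 + 1^2 + 8^2 + 6^2 = 137
Projection coefficient = 96/137 = 0.7007

0.7007


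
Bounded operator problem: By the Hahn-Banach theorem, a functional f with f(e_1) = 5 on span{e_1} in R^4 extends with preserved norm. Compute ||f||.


The norm of f is given by ||f|| = sup_{||x||=1} |f(x)|.
On span{e_1}, ||e_1|| = 1, so ||f|| = |f(e_1)| / ||e_1||
= |5| / 1 = 5.0000

5.0000


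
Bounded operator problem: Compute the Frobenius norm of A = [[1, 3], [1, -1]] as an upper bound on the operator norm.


||A||_F^2 = sum a_ij^2
= 1^2 + 3^2 + 1^2 + (-1)^2
= 1 + 9 + 1 + 1 = 12
||A||_F = sqrt(12) = 3.4641

3.4641


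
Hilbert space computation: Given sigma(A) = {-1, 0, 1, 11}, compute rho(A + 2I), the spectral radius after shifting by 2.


Spectrum of A + 2I = {1, 2, 3, 13}
Spectral radius = max |lambda| over the shifted spectrum
= max(1, 2, 3, 13) = 13

13


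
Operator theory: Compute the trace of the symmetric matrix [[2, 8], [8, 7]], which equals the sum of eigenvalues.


For a self-adjoint (symmetric) matrix, the eigenvalues are real.
The sum of eigenvalues equals the trace of the matrix.
trace = 2 + 7 = 9

9


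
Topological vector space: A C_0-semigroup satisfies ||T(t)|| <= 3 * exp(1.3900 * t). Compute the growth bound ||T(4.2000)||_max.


||T(4.2000)|| <= 3 * exp(1.3900 * 4.2000)
= 3 * exp(5.8380)
= 3 * 343.0925
= 1029.2774

1029.2774


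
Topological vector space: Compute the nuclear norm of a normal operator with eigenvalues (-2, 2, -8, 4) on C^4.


For a normal operator, singular values equal |eigenvalues|.
Trace norm = sum |lambda_i| = 2 + 2 + 8 + 4
= 16

16


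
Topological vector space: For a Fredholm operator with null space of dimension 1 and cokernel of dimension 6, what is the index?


The Fredholm index is defined as ind(T) = dim(ker T) - dim(coker T)
= 1 - 6
= -5

-5


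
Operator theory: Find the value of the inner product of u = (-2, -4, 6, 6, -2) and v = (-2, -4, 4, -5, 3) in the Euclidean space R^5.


Computing the standard inner product <u, v> = sum u_i * v_i
= -2*-2 + -4*-4 + 6*4 + 6*-5 + -2*3
= 4 + 16 + 24 + -30 + -6
= 8

8


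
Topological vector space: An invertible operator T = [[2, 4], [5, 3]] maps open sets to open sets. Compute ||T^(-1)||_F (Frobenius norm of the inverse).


det(T) = 2*3 - 4*5 = -14
T^(-1) = (1/-14) * [[3, -4], [-5, 2]] = [[-0.2143, 0.2857], [0.3571, -0.1429]]
||T^(-1)||_F^2 = (-0.2143)^2 + 0.2857^2 + 0.3571^2 + (-0.1429)^2 = 0.2755
||T^(-1)||_F = sqrt(0.2755) = 0.5249

0.5249


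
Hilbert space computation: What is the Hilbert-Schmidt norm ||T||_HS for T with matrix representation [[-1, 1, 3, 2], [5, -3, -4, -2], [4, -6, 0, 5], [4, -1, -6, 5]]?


The Hilbert-Schmidt norm is sqrt(sum of squares of all entries).
Sum of squares = (-1)^2 + 1^2 + 3^2 + 2^2 + 5^2 + (-3)^2 + (-4)^2 + (-2)^2 + 4^2 + (-6)^2 + 0^2 + 5^2 + 4^2 + (-1)^2 + (-6)^2 + 5^2
= 1 + 1 + 9 + 4 + 25 + 9 + 16 + 4 + 16 + 36 + 0 + 25 + 16 + 1 + 36 + 25 = 224
||T||_HS = sqrt(224) = 14.9666

14.9666


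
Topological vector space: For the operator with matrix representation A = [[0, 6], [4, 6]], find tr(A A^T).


trace(A * A^T) = sum of squares of all entries
= 0^2 + 6^2 + 4^2 + 6^2
= 0 + 36 + 16 + 36
= 88

88


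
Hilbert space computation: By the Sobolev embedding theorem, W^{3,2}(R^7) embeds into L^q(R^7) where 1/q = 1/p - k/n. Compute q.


Using the Sobolev embedding formula: 1/q = 1/p - k/n
1/q = 1/2 - 3/7 = 1/14
q = 1/(1/14) = 14

14.0000


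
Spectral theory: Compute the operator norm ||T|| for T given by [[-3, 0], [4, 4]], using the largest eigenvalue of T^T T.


A^T A = [[25, 16], [16, 16]]
trace(A^T A) = 41, det(A^T A) = 144
discriminant = 41^2 - 4*144 = 1105
Largest eigenvalue of A^T A = (trace + sqrt(disc))/2 = 37.1208
||T|| = sqrt(37.1208) = 6.0927

6.0927


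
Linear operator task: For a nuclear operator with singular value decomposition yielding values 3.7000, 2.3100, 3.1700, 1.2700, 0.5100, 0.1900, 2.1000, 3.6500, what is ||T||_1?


The nuclear norm is the sum of all singular values.
||T||_1 = 3.7000 + 2.3100 + 3.1700 + 1.2700 + 0.5100 + 0.1900 + 2.1000 + 3.6500
= 16.9000

16.9000


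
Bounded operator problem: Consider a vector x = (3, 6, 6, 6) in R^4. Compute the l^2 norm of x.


The l^2 norm = (sum |x_i|^2)^(1/2)
Sum of 2th powers = 9 + 36 + 36 + 36 = 117
||x||_2 = (117)^(1/2) = 10.8167

10.8167


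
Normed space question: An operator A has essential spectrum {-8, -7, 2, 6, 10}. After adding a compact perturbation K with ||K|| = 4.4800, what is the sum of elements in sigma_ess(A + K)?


By Weyl's theorem, the essential spectrum is invariant under compact perturbations.
sigma_ess(A + K) = sigma_ess(A) = {-8, -7, 2, 6, 10}
Sum = -8 + -7 + 2 + 6 + 10 = 3

3


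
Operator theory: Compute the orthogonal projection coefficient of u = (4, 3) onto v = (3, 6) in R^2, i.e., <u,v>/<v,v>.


Computing <u,v> = 4*3 + 3*6 = 30
Computing <v,v> = 3^2 + 6^2 = 45
Projection coefficient = 30/45 = 0.6667

0.6667


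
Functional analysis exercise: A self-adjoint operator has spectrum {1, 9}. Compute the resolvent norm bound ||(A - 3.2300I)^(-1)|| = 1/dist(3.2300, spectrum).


dist(3.2300, {1, 9}) = min(|3.2300 - 1|, |3.2300 - 9|)
= min(2.2300, 5.7700) = 2.2300
Resolvent bound = 1/2.2300 = 0.4484

0.4484


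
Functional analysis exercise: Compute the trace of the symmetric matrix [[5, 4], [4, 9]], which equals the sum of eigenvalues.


For a self-adjoint (symmetric) matrix, the eigenvalues are real.
The sum of eigenvalues equals the trace of the matrix.
trace = 5 + 9 = 14

14


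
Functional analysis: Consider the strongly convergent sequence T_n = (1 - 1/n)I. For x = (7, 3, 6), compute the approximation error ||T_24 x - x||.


T_24 x - x = (1 - 1/24)x - x = -x/24
||x|| = sqrt(94) = 9.6954
||T_24 x - x|| = ||x||/24 = 9.6954/24 = 0.4040

0.4040


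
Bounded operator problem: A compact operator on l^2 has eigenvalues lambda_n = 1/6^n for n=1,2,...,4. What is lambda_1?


The eigenvalue formula gives lambda_1 = 1/6^1
= 1/6
= 0.1667

0.1667


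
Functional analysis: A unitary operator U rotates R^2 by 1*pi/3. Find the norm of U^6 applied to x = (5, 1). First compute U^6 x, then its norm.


U is a rotation by theta = 1*pi/3
U^6 = rotation by 6*theta = 6*pi/3 = 0*pi/3 (mod 2*pi)
cos(0*pi/3) = 1.0000, sin(0*pi/3) = 0.0000
U^6 x = (1.0000 * 5 - 0.0000 * 1, 0.0000 * 5 + 1.0000 * 1)
= (5.0000, 1.0000)
||U^6 x|| = sqrt(5.0000^2 + 1.0000^2) = sqrt(26.0000) = 5.0990

5.0990


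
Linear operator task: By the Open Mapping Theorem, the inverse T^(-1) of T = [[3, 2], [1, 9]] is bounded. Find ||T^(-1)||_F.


det(T) = 3*9 - 2*1 = 25
T^(-1) = (1/25) * [[9, -2], [-1, 3]] = [[0.3600, -0.0800], [-0.0400, 0.1200]]
||T^(-1)||_F^2 = 0.3600^2 + (-0.0800)^2 + (-0.0400)^2 + 0.1200^2 = 0.1520
||T^(-1)||_F = sqrt(0.1520) = 0.3899

0.3899


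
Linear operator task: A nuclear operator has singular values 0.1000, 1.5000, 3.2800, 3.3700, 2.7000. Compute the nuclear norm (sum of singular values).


The nuclear norm is the sum of all singular values.
||T||_1 = 0.1000 + 1.5000 + 3.2800 + 3.3700 + 2.7000
= 10.9500

10.9500


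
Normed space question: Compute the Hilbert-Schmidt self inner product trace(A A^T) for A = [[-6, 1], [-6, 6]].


trace(A * A^T) = sum of squares of all entries
= (-6)^2 + 1^2 + (-6)^2 + 6^2
= 36 + 1 + 36 + 36
= 109

109


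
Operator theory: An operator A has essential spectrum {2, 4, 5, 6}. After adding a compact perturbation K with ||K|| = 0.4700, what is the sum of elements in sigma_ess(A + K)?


By Weyl's theorem, the essential spectrum is invariant under compact perturbations.
sigma_ess(A + K) = sigma_ess(A) = {2, 4, 5, 6}
Sum = 2 + 4 + 5 + 6 = 17

17


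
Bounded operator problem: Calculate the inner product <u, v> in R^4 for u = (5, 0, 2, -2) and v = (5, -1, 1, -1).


Computing the standard inner product <u, v> = sum u_i * v_i
= 5*5 + 0*-1 + 2*1 + -2*-1
= 25 + 0 + 2 + 2
= 29

29


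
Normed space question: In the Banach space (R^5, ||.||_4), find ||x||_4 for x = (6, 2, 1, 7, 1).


The l^4 norm = (sum |x_i|^4)^(1/4)
Sum of 4th powers = 1296 + 16 + 1 + 2401 + 1 = 3715
||x||_4 = (3715)^(1/4) = 7.8071

7.8071


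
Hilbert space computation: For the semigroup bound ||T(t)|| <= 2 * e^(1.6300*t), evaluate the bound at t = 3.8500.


||T(3.8500)|| <= 2 * exp(1.6300 * 3.8500)
= 2 * exp(6.2755)
= 2 * 531.3920
= 1062.7840

1062.7840


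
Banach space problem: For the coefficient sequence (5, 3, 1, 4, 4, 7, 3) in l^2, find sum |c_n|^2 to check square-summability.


sum |c_n|^2 = 5^2 + 3^2 + 1^2 + 4^2 + 4^2 + 7^2 + 3^2
= 25 + 9 + 1 + 16 + 16 + 49 + 9
= 125

125


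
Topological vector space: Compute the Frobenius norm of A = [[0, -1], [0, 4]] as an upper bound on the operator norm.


||A||_F^2 = sum a_ij^2
= 0^2 + (-1)^2 + 0^2 + 4^2
= 0 + 1 + 0 + 16 = 17
||A||_F = sqrt(17) = 4.1231

4.1231


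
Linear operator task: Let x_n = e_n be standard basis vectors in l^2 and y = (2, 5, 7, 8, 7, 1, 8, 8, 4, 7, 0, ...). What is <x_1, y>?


x_1 = e_1 is the standard basis vector with 1 in position 1.
<x_1, y> = y_1 = 2
As n -> infinity, <x_n, y> -> 0, confirming weak convergence of (x_n) to 0.

2


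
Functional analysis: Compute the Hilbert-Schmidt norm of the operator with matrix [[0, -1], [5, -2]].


The Hilbert-Schmidt norm is sqrt(sum of squares of all entries).
Sum of squares = 0^2 + (-1)^2 + 5^2 + (-2)^2
= 0 + 1 + 25 + 4 = 30
||T||_HS = sqrt(30) = 5.4772

5.4772


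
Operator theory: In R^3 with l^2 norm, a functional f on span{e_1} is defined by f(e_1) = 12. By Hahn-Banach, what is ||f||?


The norm of f is given by ||f|| = sup_{||x||=1} |f(x)|.
On span{e_1}, ||e_1|| = 1, so ||f|| = |f(e_1)| / ||e_1||
= |12| / 1 = 12.0000

12.0000


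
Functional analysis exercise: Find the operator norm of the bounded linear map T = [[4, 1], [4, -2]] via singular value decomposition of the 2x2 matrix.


A^T A = [[32, -4], [-4, 5]]
trace(A^T A) = 37, det(A^T A) = 144
discriminant = 37^2 - 4*144 = 793
Largest eigenvalue of A^T A = (trace + sqrt(disc))/2 = 32.5801
||T|| = sqrt(32.5801) = 5.7079

5.7079


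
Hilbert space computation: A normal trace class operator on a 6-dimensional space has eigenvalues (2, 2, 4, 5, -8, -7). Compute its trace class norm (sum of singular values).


For a normal operator, singular values equal |eigenvalues|.
Trace norm = sum |lambda_i| = 2 + 2 + 4 + 5 + 8 + 7
= 28

28


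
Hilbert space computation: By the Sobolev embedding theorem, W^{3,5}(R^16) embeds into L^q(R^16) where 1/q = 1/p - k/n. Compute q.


Using the Sobolev embedding formula: 1/q = 1/p - k/n
1/q = 1/5 - 3/16 = 1/80
q = 1/(1/80) = 80

80.0000


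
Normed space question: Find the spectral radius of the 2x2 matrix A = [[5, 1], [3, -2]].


For a 2x2 matrix, eigenvalues satisfy lambda^2 - (trace)*lambda + det = 0
trace = 5 + -2 = 3
det = 5*-2 - 1*3 = -13
discriminant = 3^2 - 4*(-13) = 61
spectral radius = max |eigenvalue| = 5.4051

5.4051


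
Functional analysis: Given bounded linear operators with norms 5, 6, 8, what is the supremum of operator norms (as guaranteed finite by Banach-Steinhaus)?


By the Uniform Boundedness Principle, the supremum of norms is finite.
sup_k ||T_k|| = max(5, 6, 8) = 8

8


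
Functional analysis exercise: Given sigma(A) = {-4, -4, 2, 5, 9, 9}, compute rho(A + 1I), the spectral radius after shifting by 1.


Spectrum of A + 1I = {-3, -3, 3, 6, 10, 10}
Spectral radius = max |lambda| over the shifted spectrum
= max(3, 3, 3, 6, 10, 10) = 10

10


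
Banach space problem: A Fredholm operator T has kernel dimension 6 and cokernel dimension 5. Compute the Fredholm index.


The Fredholm index is defined as ind(T) = dim(ker T) - dim(coker T)
= 6 - 5
= 1

1


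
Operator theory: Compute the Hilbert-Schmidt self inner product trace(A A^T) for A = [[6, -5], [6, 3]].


trace(A * A^T) = sum of squares of all entries
= 6^2 + (-5)^2 + 6^2 + 3^2
= 36 + 25 + 36 + 9
= 106

106


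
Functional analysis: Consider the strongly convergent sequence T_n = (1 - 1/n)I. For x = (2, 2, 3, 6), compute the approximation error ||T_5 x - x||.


T_5 x - x = (1 - 1/5)x - x = -x/5
||x|| = sqrt(53) = 7.2801
||T_5 x - x|| = ||x||/5 = 7.2801/5 = 1.4560

1.4560


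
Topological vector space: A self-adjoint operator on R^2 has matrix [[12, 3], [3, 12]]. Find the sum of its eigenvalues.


For a self-adjoint (symmetric) matrix, the eigenvalues are real.
The sum of eigenvalues equals the trace of the matrix.
trace = 12 + 12 = 24

24


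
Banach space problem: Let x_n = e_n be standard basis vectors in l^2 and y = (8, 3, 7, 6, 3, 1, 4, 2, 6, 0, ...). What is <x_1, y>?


x_1 = e_1 is the standard basis vector with 1 in position 1.
<x_1, y> = y_1 = 8
As n -> infinity, <x_n, y> -> 0, confirming weak convergence of (x_n) to 0.

8


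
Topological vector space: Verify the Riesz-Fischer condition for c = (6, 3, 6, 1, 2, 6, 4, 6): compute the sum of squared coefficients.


sum |c_n|^2 = 6^2 + 3^2 + 6^2 + 1^2 + 2^2 + 6^2 + 4^2 + 6^2
= 36 + 9 + 36 + 1 + 4 + 36 + 16 + 36
= 174

174


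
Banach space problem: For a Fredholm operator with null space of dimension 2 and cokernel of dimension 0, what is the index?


The Fredholm index is defined as ind(T) = dim(ker T) - dim(coker T)
= 2 - 0
= 2

2


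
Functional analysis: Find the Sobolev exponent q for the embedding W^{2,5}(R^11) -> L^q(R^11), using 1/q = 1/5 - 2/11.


Using the Sobolev embedding formula: 1/q = 1/p - k/n
1/q = 1/5 - 2/11 = 1/55
q = 1/(1/55) = 55

55.0000


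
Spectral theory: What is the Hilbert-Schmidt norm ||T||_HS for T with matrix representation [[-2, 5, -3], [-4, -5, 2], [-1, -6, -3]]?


The Hilbert-Schmidt norm is sqrt(sum of squares of all entries).
Sum of squares = (-2)^2 + 5^2 + (-3)^2 + (-4)^2 + (-5)^2 + 2^2 + (-1)^2 + (-6)^2 + (-3)^2
= 4 + 25 + 9 + 16 + 25 + 4 + 1 + 36 + 9 = 129
||T||_HS = sqrt(129) = 11.3578

11.3578
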